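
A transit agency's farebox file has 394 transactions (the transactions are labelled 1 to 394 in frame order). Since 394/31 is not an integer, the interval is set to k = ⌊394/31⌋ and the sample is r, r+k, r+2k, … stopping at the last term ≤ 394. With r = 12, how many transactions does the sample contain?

k = ⌊394/31⌋ = 12
Achieved size = ⌊(394 − 12)/12⌋ + 1 = ⌊382/12⌋ + 1 = 31 + 1 = 32
(last selection: 12 + 31×12 = 384 ≤ 394; next would be 396 > 394)

32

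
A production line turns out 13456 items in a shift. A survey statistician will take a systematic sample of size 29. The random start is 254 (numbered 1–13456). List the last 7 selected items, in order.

k = N/n = 13456/29 = 464
23rd selection = 254 + 22×464 = 10462
24th: 10462 + 464 = 10926
25th: 10926 + 464 = 11390
26th: 11390 + 464 = 11854
27th: 11854 + 464 = 12318
28th: 12318 + 464 = 12782
29th: 12782 + 464 = 13246

10462, 10926, 11390, 11854, 12318, 12782, 13246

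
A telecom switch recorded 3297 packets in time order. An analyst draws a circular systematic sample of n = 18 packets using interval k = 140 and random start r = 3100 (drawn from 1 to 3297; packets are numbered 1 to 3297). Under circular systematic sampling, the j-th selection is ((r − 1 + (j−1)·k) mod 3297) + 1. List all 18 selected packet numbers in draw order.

Selection 1: 3100
Selection 2: 3100 + 140 = 3240
Selection 3: 3240 + 140 = 3380 → 3380 − 3297 = 83
Selection 4: 83 + 140 = 223
Selection 5: 223 + 140 = 363
Selection 6: 363 + 140 = 503
Selection 7: 503 + 140 = 643
Selection 8: 643 + 140 = 783
Selection 9: 783 + 140 = 923
Selection 10: 923 + 140 = 1063
Selection 11: 1063 + 140 = 1203
Selection 12: 1203 + 140 = 1343
Selection 13: 1343 + 140 = 1483
Selection 14: 1483 + 140 = 1623
Selection 15: 1623 + 140 = 1763
Selection 16: 1763 + 140 = 1903
Selection 17: 1903 + 140 = 2043
Selection 18: 2043 + 140 = 2183

3100, 3240, 83, 223, 363, 503, 643, 783, 923, 1063, 1203, 1343, 1483, 1623, 1763, 1903, 2043, 2183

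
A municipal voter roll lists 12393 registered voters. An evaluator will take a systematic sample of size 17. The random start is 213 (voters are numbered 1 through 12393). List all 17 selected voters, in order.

k = N/n = 12393/17 = 729
voter 1: 213
voter 2: 213 + 729 = 942
voter 3: 942 + 729 = 1671
voter 4: 1671 + 729 = 2400
voter 5: 2400 + 729 = 3129
voter 6: 3129 + 729 = 3858
voter 7: 3858 + 729 = 4587
voter 8: 4587 + 729 = 5316
voter 9: 5316 + 729 = 6045
voter 10: 6045 + 729 = 6774
voter 11: 6774 + 729 = 7503
voter 12: 7503 + 729 = 8232
voter 13: 8232 + 729 = 8961
voter 14: 8961 + 729 = 9690
voter 15: 9690 + 729 = 10419
voter 16: 10419 + 729 = 11148
voter 17: 11148 + 729 = 11877

213, 942, 1671, 2400, 3129, 3858, 4587, 5316, 6045, 6774, 7503, 8232, 8961, 9690, 10419, 11148, 11877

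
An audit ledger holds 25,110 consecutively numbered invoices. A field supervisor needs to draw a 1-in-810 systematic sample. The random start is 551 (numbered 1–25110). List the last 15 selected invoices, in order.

13511, 14321, 15131, 15941, 16751, 17561, 18371, 19181, 19991, 20801, 21611, 22421, 23231, 24041, 24851

17th selection = 551 + 16×810 = 13511
18th: 13511 + 810 = 14321
19th: 14321 + 810 = 15131
20th: 15131 + 810 = 15941
21st: 15941 + 810 = 16751
22nd: 16751 + 810 = 17561
23rd: 17561 + 810 = 18371
24th: 18371 + 810 = 19181
25th: 19181 + 810 = 19991
26th: 19991 + 810 = 20801
27th: 20801 + 810 = 21611
28th: 21611 + 810 = 22421
29th: 22421 + 810 = 23231
30th: 23231 + 810 = 24041
31st: 24041 + 810 = 24851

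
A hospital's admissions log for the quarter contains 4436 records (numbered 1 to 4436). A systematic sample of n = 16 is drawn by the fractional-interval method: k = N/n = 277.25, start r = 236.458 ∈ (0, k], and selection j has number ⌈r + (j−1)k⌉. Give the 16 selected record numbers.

j=1: r + 0k = 236.458 → ⌈·⌉ = 237
j=2: r + 1k = 513.708 → ⌈·⌉ = 514
j=3: r + 2k = 790.958 → ⌈·⌉ = 791
j=4: r + 3k = 1068.208 → ⌈·⌉ = 1069
j=5: r + 4k = 1345.458 → ⌈·⌉ = 1346
j=6: r + 5k = 1622.708 → ⌈·⌉ = 1623
j=7: r + 6k = 1899.958 → ⌈·⌉ = 1900
j=8: r + 7k = 2177.208 → ⌈·⌉ = 2178
j=9: r + 8k = 2454.458 → ⌈·⌉ = 2455
j=10: r + 9k = 2731.708 → ⌈·⌉ = 2732
j=11: r + 10k = 3008.958 → ⌈·⌉ = 3009
j=12: r + 11k = 3286.208 → ⌈·⌉ = 3287
j=13: r + 12k = 3563.458 → ⌈·⌉ = 3564
j=14: r + 13k = 3840.708 → ⌈·⌉ = 3841
j=15: r + 14k = 4117.958 → ⌈·⌉ = 4118
j=16: r + 15k = 4395.208 → ⌈·⌉ = 4396

237, 514, 791, 1069, 1346, 1623, 1900, 2178, 2455, 2732, 3009, 3287, 3564, 3841, 4118, 4396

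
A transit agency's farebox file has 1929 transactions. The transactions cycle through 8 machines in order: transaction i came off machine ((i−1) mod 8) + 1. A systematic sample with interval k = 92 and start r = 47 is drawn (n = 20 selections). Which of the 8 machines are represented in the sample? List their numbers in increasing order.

Consecutive selections differ by k = 92, so their machine numbers differ by 92 mod 8 = 4.
gcd(92, 8) = 4, so the sample visits 8/4 = 2 distinct residues mod 8.
Start 47 is machine 7; the machines hit are 3, 7.

3, 7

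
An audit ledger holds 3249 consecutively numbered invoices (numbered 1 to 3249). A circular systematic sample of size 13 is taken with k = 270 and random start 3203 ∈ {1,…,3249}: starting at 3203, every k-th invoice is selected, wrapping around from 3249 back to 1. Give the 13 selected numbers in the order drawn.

3203, 224, 494, 764, 1034, 1304, 1574, 1844, 2114, 2384, 2654, 2924, 3194

Selection 1: 3203
Selection 2: 3203 + 270 = 3473 → 3473 − 3249 = 224
Selection 3: 224 + 270 = 494
Selection 4: 494 + 270 = 764
Selection 5: 764 + 270 = 1034
Selection 6: 1034 + 270 = 1304
Selection 7: 1304 + 270 = 1574
Selection 8: 1574 + 270 = 1844
Selection 9: 1844 + 270 = 2114
Selection 10: 2114 + 270 = 2384
Selection 11: 2384 + 270 = 2654
Selection 12: 2654 + 270 = 2924
Selection 13: 2924 + 270 = 3194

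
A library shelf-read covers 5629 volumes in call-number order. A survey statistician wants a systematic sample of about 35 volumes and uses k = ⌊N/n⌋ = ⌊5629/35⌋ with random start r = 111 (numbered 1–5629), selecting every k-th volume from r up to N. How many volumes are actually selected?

k = ⌊5629/35⌋ = 160
Achieved size = ⌊(5629 − 111)/160⌋ + 1 = ⌊5518/160⌋ + 1 = 34 + 1 = 35
(last selection: 111 + 34×160 = 5551 ≤ 5629; next would be 5711 > 5629)

35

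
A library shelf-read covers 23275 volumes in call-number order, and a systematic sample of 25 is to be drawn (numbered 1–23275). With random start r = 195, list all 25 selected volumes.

195, 1126, 2057, 2988, 3919, 4850, 5781, 6712, 7643, 8574, 9505, 10436, 11367, 12298, 13229, 14160, 15091, 16022, 16953, 17884, 18815, 19746, 20677, 21608, 22539

k = N/n = 23275/25 = 931
volume 1: 195
volume 2: 195 + 931 = 1126
volume 3: 1126 + 931 = 2057
volume 4: 2057 + 931 = 2988
volume 5: 2988 + 931 = 3919
volume 6: 3919 + 931 = 4850
volume 7: 4850 + 931 = 5781
volume 8: 5781 + 931 = 6712
volume 9: 6712 + 931 = 7643
volume 10: 7643 + 931 = 8574
volume 11: 8574 + 931 = 9505
volume 12: 9505 + 931 = 10436
volume 13: 10436 + 931 = 11367
volume 14: 11367 + 931 = 12298
volume 15: 12298 + 931 = 13229
volume 16: 13229 + 931 = 14160
volume 17: 14160 + 931 = 15091
volume 18: 15091 + 931 = 16022
volume 19: 16022 + 931 = 16953
volume 20: 16953 + 931 = 17884
volume 21: 17884 + 931 = 18815
volume 22: 18815 + 931 = 19746
volume 23: 19746 + 931 = 20677
volume 24: 20677 + 931 = 21608
volume 25: 21608 + 931 = 22539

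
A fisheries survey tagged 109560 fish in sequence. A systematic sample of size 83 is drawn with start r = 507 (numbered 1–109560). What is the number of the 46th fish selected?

k = 109560/83 = 1320
46th selection = r + (46−1)·k = 507 + 45×1320 = 507 + 59400 = 59907

59907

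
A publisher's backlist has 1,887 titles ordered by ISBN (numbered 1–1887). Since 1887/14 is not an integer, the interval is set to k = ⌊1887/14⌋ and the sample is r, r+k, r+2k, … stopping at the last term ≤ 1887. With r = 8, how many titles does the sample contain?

k = ⌊1887/14⌋ = 134
Achieved size = ⌊(1887 − 8)/134⌋ + 1 = ⌊1879/134⌋ + 1 = 14 + 1 = 15
(last selection: 8 + 14×134 = 1884 ≤ 1887; next would be 2018 > 1887)

15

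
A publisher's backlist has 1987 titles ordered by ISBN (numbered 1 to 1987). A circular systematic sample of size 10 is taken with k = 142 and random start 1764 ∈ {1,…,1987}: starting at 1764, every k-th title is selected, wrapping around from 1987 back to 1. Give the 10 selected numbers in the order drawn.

Selection 1: 1764
Selection 2: 1764 + 142 = 1906
Selection 3: 1906 + 142 = 2048 → 2048 − 1987 = 61
Selection 4: 61 + 142 = 203
Selection 5: 203 + 142 = 345
Selection 6: 345 + 142 = 487
Selection 7: 487 + 142 = 629
Selection 8: 629 + 142 = 771
Selection 9: 771 + 142 = 913
Selection 10: 913 + 142 = 1055

1764, 1906, 61, 203, 345, 487, 629, 771, 913, 1055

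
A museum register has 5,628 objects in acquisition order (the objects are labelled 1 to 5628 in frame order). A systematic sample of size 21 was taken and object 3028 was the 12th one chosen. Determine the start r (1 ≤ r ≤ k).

80

k = 5628/21 = 268
r = 3028 − (12−1)×268 = 3028 − 2948 = 80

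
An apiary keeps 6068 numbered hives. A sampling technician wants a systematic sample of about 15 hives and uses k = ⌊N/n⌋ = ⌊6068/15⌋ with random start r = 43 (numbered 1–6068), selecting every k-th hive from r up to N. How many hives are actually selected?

15

k = ⌊6068/15⌋ = 404
Achieved size = ⌊(6068 − 43)/404⌋ + 1 = ⌊6025/404⌋ + 1 = 14 + 1 = 15
(last selection: 43 + 14×404 = 5699 ≤ 6068; next would be 6103 > 6068)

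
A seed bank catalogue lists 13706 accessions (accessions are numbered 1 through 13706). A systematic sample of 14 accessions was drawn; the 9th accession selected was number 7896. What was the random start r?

64

k = 13706/14 = 979
r = 7896 − (9−1)×979 = 7896 − 7832 = 64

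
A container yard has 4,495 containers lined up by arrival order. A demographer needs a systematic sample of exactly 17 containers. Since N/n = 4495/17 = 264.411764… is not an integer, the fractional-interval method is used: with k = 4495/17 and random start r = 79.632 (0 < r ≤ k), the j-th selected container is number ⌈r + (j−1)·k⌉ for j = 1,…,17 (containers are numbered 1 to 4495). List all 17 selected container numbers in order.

j=1: r + 0k = 79.632 → ⌈·⌉ = 80
j=2: r + 1k = 344.043764… → ⌈·⌉ = 345
j=3: r + 2k = 608.455529… → ⌈·⌉ = 609
j=4: r + 3k = 872.867294… → ⌈·⌉ = 873
j=5: r + 4k = 1137.279058… → ⌈·⌉ = 1138
j=6: r + 5k = 1401.690823… → ⌈·⌉ = 1402
j=7: r + 6k = 1666.102588… → ⌈·⌉ = 1667
j=8: r + 7k = 1930.514352… → ⌈·⌉ = 1931
j=9: r + 8k = 2194.926117… → ⌈·⌉ = 2195
j=10: r + 9k = 2459.337882… → ⌈·⌉ = 2460
j=11: r + 10k = 2723.749647… → ⌈·⌉ = 2724
j=12: r + 11k = 2988.161411… → ⌈·⌉ = 2989
j=13: r + 12k = 3252.573176… → ⌈·⌉ = 3253
j=14: r + 13k = 3516.984941… → ⌈·⌉ = 3517
j=15: r + 14k = 3781.396705… → ⌈·⌉ = 3782
j=16: r + 15k = 4045.808470… → ⌈·⌉ = 4046
j=17: r + 16k = 4310.220235… → ⌈·⌉ = 4311

80, 345, 609, 873, 1138, 1402, 1667, 1931, 2195, 2460, 2724, 2989, 3253, 3517, 3782, 4046, 4311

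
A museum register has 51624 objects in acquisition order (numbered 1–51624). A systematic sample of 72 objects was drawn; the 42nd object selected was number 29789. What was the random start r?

k = 51624/72 = 717
r = 29789 − (42−1)×717 = 29789 − 29397 = 392

392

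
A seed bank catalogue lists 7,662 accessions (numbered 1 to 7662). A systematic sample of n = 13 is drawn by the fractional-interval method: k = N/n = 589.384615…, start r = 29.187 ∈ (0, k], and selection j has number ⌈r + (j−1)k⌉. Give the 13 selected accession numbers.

30, 619, 1208, 1798, 2387, 2977, 3566, 4155, 4745, 5334, 5924, 6513, 7102

j=1: r + 0k = 29.187 → ⌈·⌉ = 30
j=2: r + 1k = 618.571615… → ⌈·⌉ = 619
j=3: r + 2k = 1207.956230… → ⌈·⌉ = 1208
j=4: r + 3k = 1797.340846… → ⌈·⌉ = 1798
j=5: r + 4k = 2386.725461… → ⌈·⌉ = 2387
j=6: r + 5k = 2976.110076… → ⌈·⌉ = 2977
j=7: r + 6k = 3565.494692… → ⌈·⌉ = 3566
j=8: r + 7k = 4154.879307… → ⌈·⌉ = 4155
j=9: r + 8k = 4744.263923… → ⌈·⌉ = 4745
j=10: r + 9k = 5333.648538… → ⌈·⌉ = 5334
j=11: r + 10k = 5923.033153… → ⌈·⌉ = 5924
j=12: r + 11k = 6512.417769… → ⌈·⌉ = 6513
j=13: r + 12k = 7101.802384… → ⌈·⌉ = 7102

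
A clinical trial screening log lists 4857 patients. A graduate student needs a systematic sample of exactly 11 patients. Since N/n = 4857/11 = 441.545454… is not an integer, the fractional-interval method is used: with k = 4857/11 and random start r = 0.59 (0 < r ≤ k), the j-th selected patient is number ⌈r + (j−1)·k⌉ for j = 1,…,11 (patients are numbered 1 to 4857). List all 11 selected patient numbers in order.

j=1: r + 0k = 0.59 → ⌈·⌉ = 1
j=2: r + 1k = 442.135454… → ⌈·⌉ = 443
j=3: r + 2k = 883.680909… → ⌈·⌉ = 884
j=4: r + 3k = 1325.226363… → ⌈·⌉ = 1326
j=5: r + 4k = 1766.771818… → ⌈·⌉ = 1767
j=6: r + 5k = 2208.317272… → ⌈·⌉ = 2209
j=7: r + 6k = 2649.862727… → ⌈·⌉ = 2650
j=8: r + 7k = 3091.408181… → ⌈·⌉ = 3092
j=9: r + 8k = 3532.953636… → ⌈·⌉ = 3533
j=10: r + 9k = 3974.499090… → ⌈·⌉ = 3975
j=11: r + 10k = 4416.044545… → ⌈·⌉ = 4417

1, 443, 884, 1326, 1767, 2209, 2650, 3092, 3533, 3975, 4417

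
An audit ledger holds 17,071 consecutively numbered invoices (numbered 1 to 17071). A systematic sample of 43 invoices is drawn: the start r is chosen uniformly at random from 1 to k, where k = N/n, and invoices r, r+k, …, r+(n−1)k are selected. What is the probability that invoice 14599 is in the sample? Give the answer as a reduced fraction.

k = 17071/43 = 397.
Invoice 14599 is selected iff r ≡ 14599 (mod 397); exactly one such r in {1,…,397}.
Inclusion probability = 1/397.

1/397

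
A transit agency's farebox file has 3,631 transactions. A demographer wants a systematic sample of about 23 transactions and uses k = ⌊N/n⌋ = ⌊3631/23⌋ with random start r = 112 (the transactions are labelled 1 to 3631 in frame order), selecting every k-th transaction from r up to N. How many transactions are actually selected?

k = ⌊3631/23⌋ = 157
Achieved size = ⌊(3631 − 112)/157⌋ + 1 = ⌊3519/157⌋ + 1 = 22 + 1 = 23
(last selection: 112 + 22×157 = 3566 ≤ 3631; next would be 3723 > 3631)

23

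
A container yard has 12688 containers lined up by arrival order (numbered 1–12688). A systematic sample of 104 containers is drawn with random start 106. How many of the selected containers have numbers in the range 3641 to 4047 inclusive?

k = 12688/104 = 122
First selection ≥ 3641: 106 + ⌈(3641−106)/122⌉·122 = 106 + 29×122 = 3644
Last selection ≤ 4047: 106 + ⌊(4047−106)/122⌋·122 = 106 + 32×122 = 4010
Count = 32 − 29 + 1 = 4

4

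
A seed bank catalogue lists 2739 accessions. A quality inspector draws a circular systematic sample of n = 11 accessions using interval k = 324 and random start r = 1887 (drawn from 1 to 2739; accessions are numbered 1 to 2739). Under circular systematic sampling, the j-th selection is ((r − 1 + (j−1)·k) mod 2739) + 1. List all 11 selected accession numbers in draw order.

Selection 1: 1887
Selection 2: 1887 + 324 = 2211
Selection 3: 2211 + 324 = 2535
Selection 4: 2535 + 324 = 2859 → 2859 − 2739 = 120
Selection 5: 120 + 324 = 444
Selection 6: 444 + 324 = 768
Selection 7: 768 + 324 = 1092
Selection 8: 1092 + 324 = 1416
Selection 9: 1416 + 324 = 1740
Selection 10: 1740 + 324 = 2064
Selection 11: 2064 + 324 = 2388

1887, 2211, 2535, 120, 444, 768, 1092, 1416, 1740, 2064, 2388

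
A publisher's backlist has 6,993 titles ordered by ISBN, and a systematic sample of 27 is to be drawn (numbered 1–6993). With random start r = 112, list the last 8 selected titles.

k = N/n = 6993/27 = 259
20th selection = 112 + 19×259 = 5033
21st: 5033 + 259 = 5292
22nd: 5292 + 259 = 5551
23rd: 5551 + 259 = 5810
24th: 5810 + 259 = 6069
25th: 6069 + 259 = 6328
26th: 6328 + 259 = 6587
27th: 6587 + 259 = 6846

5033, 5292, 5551, 5810, 6069, 6328, 6587, 6846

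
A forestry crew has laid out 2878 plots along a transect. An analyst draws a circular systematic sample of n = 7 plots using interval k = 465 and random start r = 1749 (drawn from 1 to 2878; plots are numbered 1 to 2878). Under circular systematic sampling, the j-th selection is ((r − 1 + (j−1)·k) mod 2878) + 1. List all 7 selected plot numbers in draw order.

1749, 2214, 2679, 266, 731, 1196, 1661

Selection 1: 1749
Selection 2: 1749 + 465 = 2214
Selection 3: 2214 + 465 = 2679
Selection 4: 2679 + 465 = 3144 → 3144 − 2878 = 266
Selection 5: 266 + 465 = 731
Selection 6: 731 + 465 = 1196
Selection 7: 1196 + 465 = 1661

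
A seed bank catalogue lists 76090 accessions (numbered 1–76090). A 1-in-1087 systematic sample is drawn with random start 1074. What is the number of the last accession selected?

76077

k = 1087
70th selection = r + (70−1)·k = 1074 + 69×1087 = 1074 + 75003 = 76077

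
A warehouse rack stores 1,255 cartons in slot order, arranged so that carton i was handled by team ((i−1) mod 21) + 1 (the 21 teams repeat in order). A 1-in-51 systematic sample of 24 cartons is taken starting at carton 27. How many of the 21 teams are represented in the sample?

7

Consecutive selections differ by k = 51, so their team numbers differ by 51 mod 21 = 9.
gcd(51, 21) = 3, so the sample visits 21/3 = 7 distinct residues mod 21.
Start 27 is team 6; the teams hit are 3, 6, 9, 12, 15, 18, 21.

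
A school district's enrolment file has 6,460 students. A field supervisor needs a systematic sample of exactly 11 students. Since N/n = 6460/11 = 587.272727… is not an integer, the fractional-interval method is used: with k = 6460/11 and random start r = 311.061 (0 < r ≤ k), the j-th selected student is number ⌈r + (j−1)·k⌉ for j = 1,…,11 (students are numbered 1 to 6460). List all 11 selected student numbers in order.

312, 899, 1486, 2073, 2661, 3248, 3835, 4422, 5010, 5597, 6184

j=1: r + 0k = 311.061 → ⌈·⌉ = 312
j=2: r + 1k = 898.333727… → ⌈·⌉ = 899
j=3: r + 2k = 1485.606454… → ⌈·⌉ = 1486
j=4: r + 3k = 2072.879181… → ⌈·⌉ = 2073
j=5: r + 4k = 2660.151909… → ⌈·⌉ = 2661
j=6: r + 5k = 3247.424636… → ⌈·⌉ = 3248
j=7: r + 6k = 3834.697363… → ⌈·⌉ = 3835
j=8: r + 7k = 4421.970090… → ⌈·⌉ = 4422
j=9: r + 8k = 5009.242818… → ⌈·⌉ = 5010
j=10: r + 9k = 5596.515545… → ⌈·⌉ = 5597
j=11: r + 10k = 6183.788272… → ⌈·⌉ = 6184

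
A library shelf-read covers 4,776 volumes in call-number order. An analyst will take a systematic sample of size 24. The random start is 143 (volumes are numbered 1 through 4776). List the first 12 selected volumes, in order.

k = N/n = 4776/24 = 199
volume 1: 143
volume 2: 143 + 199 = 342
volume 3: 342 + 199 = 541
volume 4: 541 + 199 = 740
volume 5: 740 + 199 = 939
volume 6: 939 + 199 = 1138
volume 7: 1138 + 199 = 1337
volume 8: 1337 + 199 = 1536
volume 9: 1536 + 199 = 1735
volume 10: 1735 + 199 = 1934
volume 11: 1934 + 199 = 2133
volume 12: 2133 + 199 = 2332

143, 342, 541, 740, 939, 1138, 1337, 1536, 1735, 1934, 2133, 2332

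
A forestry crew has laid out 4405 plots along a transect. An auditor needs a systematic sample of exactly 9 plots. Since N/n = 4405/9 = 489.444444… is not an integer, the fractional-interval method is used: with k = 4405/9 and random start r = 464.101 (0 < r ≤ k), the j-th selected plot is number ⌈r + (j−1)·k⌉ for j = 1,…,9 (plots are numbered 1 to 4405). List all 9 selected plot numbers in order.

j=1: r + 0k = 464.101 → ⌈·⌉ = 465
j=2: r + 1k = 953.545444… → ⌈·⌉ = 954
j=3: r + 2k = 1442.989888… → ⌈·⌉ = 1443
j=4: r + 3k = 1932.434333… → ⌈·⌉ = 1933
j=5: r + 4k = 2421.878777… → ⌈·⌉ = 2422
j=6: r + 5k = 2911.323222… → ⌈·⌉ = 2912
j=7: r + 6k = 3400.767666… → ⌈·⌉ = 3401
j=8: r + 7k = 3890.212111… → ⌈·⌉ = 3891
j=9: r + 8k = 4379.656555… → ⌈·⌉ = 4380

465, 954, 1443, 1933, 2422, 2912, 3401, 3891, 4380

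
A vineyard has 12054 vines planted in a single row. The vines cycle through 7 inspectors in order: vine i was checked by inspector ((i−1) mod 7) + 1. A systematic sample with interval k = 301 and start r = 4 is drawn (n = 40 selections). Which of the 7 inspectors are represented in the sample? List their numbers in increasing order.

4

Consecutive selections differ by k = 301, so their inspector numbers differ by 301 mod 7 = 0.
gcd(301, 7) = 7, so the sample visits 7/7 = 1 distinct residues mod 7.
Start 4 is inspector 4; the inspectors hit are 4.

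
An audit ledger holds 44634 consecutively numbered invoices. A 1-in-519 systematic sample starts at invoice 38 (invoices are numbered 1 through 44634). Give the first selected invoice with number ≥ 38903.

k = 519
Steps past start: ⌈(38903 − 38)/519⌉ = ⌈38865/519⌉ = 75
Selected invoice: 38 + 75×519 = 38963

38963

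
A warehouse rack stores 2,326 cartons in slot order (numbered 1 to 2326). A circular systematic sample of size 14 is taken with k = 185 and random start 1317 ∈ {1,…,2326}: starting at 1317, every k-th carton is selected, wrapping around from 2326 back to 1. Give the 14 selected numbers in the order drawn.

1317, 1502, 1687, 1872, 2057, 2242, 101, 286, 471, 656, 841, 1026, 1211, 1396

Selection 1: 1317
Selection 2: 1317 + 185 = 1502
Selection 3: 1502 + 185 = 1687
Selection 4: 1687 + 185 = 1872
Selection 5: 1872 + 185 = 2057
Selection 6: 2057 + 185 = 2242
Selection 7: 2242 + 185 = 2427 → 2427 − 2326 = 101
Selection 8: 101 + 185 = 286
Selection 9: 286 + 185 = 471
Selection 10: 471 + 185 = 656
Selection 11: 656 + 185 = 841
Selection 12: 841 + 185 = 1026
Selection 13: 1026 + 185 = 1211
Selection 14: 1211 + 185 = 1396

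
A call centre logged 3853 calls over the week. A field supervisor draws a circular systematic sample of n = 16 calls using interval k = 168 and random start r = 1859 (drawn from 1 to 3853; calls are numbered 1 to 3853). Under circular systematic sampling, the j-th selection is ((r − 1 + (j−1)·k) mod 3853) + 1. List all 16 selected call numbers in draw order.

1859, 2027, 2195, 2363, 2531, 2699, 2867, 3035, 3203, 3371, 3539, 3707, 22, 190, 358, 526

Selection 1: 1859
Selection 2: 1859 + 168 = 2027
Selection 3: 2027 + 168 = 2195
Selection 4: 2195 + 168 = 2363
Selection 5: 2363 + 168 = 2531
Selection 6: 2531 + 168 = 2699
Selection 7: 2699 + 168 = 2867
Selection 8: 2867 + 168 = 3035
Selection 9: 3035 + 168 = 3203
Selection 10: 3203 + 168 = 3371
Selection 11: 3371 + 168 = 3539
Selection 12: 3539 + 168 = 3707
Selection 13: 3707 + 168 = 3875 → 3875 − 3853 = 22
Selection 14: 22 + 168 = 190
Selection 15: 190 + 168 = 358
Selection 16: 358 + 168 = 526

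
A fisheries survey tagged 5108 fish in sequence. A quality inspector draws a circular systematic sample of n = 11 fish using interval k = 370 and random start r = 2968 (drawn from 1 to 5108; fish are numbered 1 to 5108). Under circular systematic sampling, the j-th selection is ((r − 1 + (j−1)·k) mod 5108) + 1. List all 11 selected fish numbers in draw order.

Selection 1: 2968
Selection 2: 2968 + 370 = 3338
Selection 3: 3338 + 370 = 3708
Selection 4: 3708 + 370 = 4078
Selection 5: 4078 + 370 = 4448
Selection 6: 4448 + 370 = 4818
Selection 7: 4818 + 370 = 5188 → 5188 − 5108 = 80
Selection 8: 80 + 370 = 450
Selection 9: 450 + 370 = 820
Selection 10: 820 + 370 = 1190
Selection 11: 1190 + 370 = 1560

2968, 3338, 3708, 4078, 4448, 4818, 80, 450, 820, 1190, 1560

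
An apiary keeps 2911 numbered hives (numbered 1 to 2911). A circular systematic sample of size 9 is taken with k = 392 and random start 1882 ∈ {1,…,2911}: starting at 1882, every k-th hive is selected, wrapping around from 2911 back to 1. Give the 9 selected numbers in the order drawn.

Selection 1: 1882
Selection 2: 1882 + 392 = 2274
Selection 3: 2274 + 392 = 2666
Selection 4: 2666 + 392 = 3058 → 3058 − 2911 = 147
Selection 5: 147 + 392 = 539
Selection 6: 539 + 392 = 931
Selection 7: 931 + 392 = 1323
Selection 8: 1323 + 392 = 1715
Selection 9: 1715 + 392 = 2107

1882, 2274, 2666, 147, 539, 931, 1323, 1715, 2107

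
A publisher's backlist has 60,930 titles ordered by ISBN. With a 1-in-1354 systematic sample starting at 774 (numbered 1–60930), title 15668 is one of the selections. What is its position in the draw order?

k = 1354
position = (15668 − 774)/1354 + 1 = 14894/1354 + 1 = 11 + 1 = 12

12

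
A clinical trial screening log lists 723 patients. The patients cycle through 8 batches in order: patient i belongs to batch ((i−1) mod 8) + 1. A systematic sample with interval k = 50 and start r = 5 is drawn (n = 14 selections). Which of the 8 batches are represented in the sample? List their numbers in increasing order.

Consecutive selections differ by k = 50, so their batch numbers differ by 50 mod 8 = 2.
gcd(50, 8) = 2, so the sample visits 8/2 = 4 distinct residues mod 8.
Start 5 is batch 5; the batches hit are 1, 3, 5, 7.

1, 3, 5, 7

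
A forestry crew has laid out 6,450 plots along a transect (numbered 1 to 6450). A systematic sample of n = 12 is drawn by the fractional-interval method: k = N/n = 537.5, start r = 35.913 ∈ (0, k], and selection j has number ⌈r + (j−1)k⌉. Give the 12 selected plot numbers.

j=1: r + 0k = 35.913 → ⌈·⌉ = 36
j=2: r + 1k = 573.413 → ⌈·⌉ = 574
j=3: r + 2k = 1110.913 → ⌈·⌉ = 1111
j=4: r + 3k = 1648.413 → ⌈·⌉ = 1649
j=5: r + 4k = 2185.913 → ⌈·⌉ = 2186
j=6: r + 5k = 2723.413 → ⌈·⌉ = 2724
j=7: r + 6k = 3260.913 → ⌈·⌉ = 3261
j=8: r + 7k = 3798.413 → ⌈·⌉ = 3799
j=9: r + 8k = 4335.913 → ⌈·⌉ = 4336
j=10: r + 9k = 4873.413 → ⌈·⌉ = 4874
j=11: r + 10k = 5410.913 → ⌈·⌉ = 5411
j=12: r + 11k = 5948.413 → ⌈·⌉ = 5949

36, 574, 1111, 1649, 2186, 2724, 3261, 3799, 4336, 4874, 5411, 5949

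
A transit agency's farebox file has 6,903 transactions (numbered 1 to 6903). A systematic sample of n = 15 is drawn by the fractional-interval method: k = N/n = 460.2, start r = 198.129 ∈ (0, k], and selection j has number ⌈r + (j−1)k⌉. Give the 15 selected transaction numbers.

199, 659, 1119, 1579, 2039, 2500, 2960, 3420, 3880, 4340, 4801, 5261, 5721, 6181, 6641

j=1: r + 0k = 198.129 → ⌈·⌉ = 199
j=2: r + 1k = 658.329 → ⌈·⌉ = 659
j=3: r + 2k = 1118.529 → ⌈·⌉ = 1119
j=4: r + 3k = 1578.729 → ⌈·⌉ = 1579
j=5: r + 4k = 2038.929 → ⌈·⌉ = 2039
j=6: r + 5k = 2499.129 → ⌈·⌉ = 2500
j=7: r + 6k = 2959.329 → ⌈·⌉ = 2960
j=8: r + 7k = 3419.529 → ⌈·⌉ = 3420
j=9: r + 8k = 3879.729 → ⌈·⌉ = 3880
j=10: r + 9k = 4339.929 → ⌈·⌉ = 4340
j=11: r + 10k = 4800.129 → ⌈·⌉ = 4801
j=12: r + 11k = 5260.329 → ⌈·⌉ = 5261
j=13: r + 12k = 5720.529 → ⌈·⌉ = 5721
j=14: r + 13k = 6180.729 → ⌈·⌉ = 6181
j=15: r + 14k = 6640.929 → ⌈·⌉ = 6641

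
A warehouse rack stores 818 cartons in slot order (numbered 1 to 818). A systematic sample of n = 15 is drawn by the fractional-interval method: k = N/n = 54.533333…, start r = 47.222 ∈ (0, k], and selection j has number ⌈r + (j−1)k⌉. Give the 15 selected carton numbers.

48, 102, 157, 211, 266, 320, 375, 429, 484, 539, 593, 648, 702, 757, 811

j=1: r + 0k = 47.222 → ⌈·⌉ = 48
j=2: r + 1k = 101.755333… → ⌈·⌉ = 102
j=3: r + 2k = 156.288666… → ⌈·⌉ = 157
j=4: r + 3k = 210.822 → ⌈·⌉ = 211
j=5: r + 4k = 265.355333… → ⌈·⌉ = 266
j=6: r + 5k = 319.888666… → ⌈·⌉ = 320
j=7: r + 6k = 374.422 → ⌈·⌉ = 375
j=8: r + 7k = 428.955333… → ⌈·⌉ = 429
j=9: r + 8k = 483.488666… → ⌈·⌉ = 484
j=10: r + 9k = 538.022 → ⌈·⌉ = 539
j=11: r + 10k = 592.555333… → ⌈·⌉ = 593
j=12: r + 11k = 647.088666… → ⌈·⌉ = 648
j=13: r + 12k = 701.622 → ⌈·⌉ = 702
j=14: r + 13k = 756.155333… → ⌈·⌉ = 757
j=15: r + 14k = 810.688666… → ⌈·⌉ = 811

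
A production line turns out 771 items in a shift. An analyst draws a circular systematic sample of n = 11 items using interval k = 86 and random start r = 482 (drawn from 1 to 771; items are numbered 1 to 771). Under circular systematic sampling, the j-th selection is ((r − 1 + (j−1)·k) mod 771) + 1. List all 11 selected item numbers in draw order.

Selection 1: 482
Selection 2: 482 + 86 = 568
Selection 3: 568 + 86 = 654
Selection 4: 654 + 86 = 740
Selection 5: 740 + 86 = 826 → 826 − 771 = 55
Selection 6: 55 + 86 = 141
Selection 7: 141 + 86 = 227
Selection 8: 227 + 86 = 313
Selection 9: 313 + 86 = 399
Selection 10: 399 + 86 = 485
Selection 11: 485 + 86 = 571

482, 568, 654, 740, 55, 141, 227, 313, 399, 485, 571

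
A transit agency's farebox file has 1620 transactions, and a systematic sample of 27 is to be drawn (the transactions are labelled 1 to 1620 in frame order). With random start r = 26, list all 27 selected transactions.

26, 86, 146, 206, 266, 326, 386, 446, 506, 566, 626, 686, 746, 806, 866, 926, 986, 1046, 1106, 1166, 1226, 1286, 1346, 1406, 1466, 1526, 1586

k = N/n = 1620/27 = 60
transaction 1: 26
transaction 2: 26 + 60 = 86
transaction 3: 86 + 60 = 146
transaction 4: 146 + 60 = 206
transaction 5: 206 + 60 = 266
transaction 6: 266 + 60 = 326
transaction 7: 326 + 60 = 386
transaction 8: 386 + 60 = 446
transaction 9: 446 + 60 = 506
transaction 10: 506 + 60 = 566
transaction 11: 566 + 60 = 626
transaction 12: 626 + 60 = 686
transaction 13: 686 + 60 = 746
transaction 14: 746 + 60 = 806
transaction 15: 806 + 60 = 866
transaction 16: 866 + 60 = 926
transaction 17: 926 + 60 = 986
transaction 18: 986 + 60 = 1046
transaction 19: 1046 + 60 = 1106
transaction 20: 1106 + 60 = 1166
transaction 21: 1166 + 60 = 1226
transaction 22: 1226 + 60 = 1286
transaction 23: 1286 + 60 = 1346
transaction 24: 1346 + 60 = 1406
transaction 25: 1406 + 60 = 1466
transaction 26: 1466 + 60 = 1526
transaction 27: 1526 + 60 = 1586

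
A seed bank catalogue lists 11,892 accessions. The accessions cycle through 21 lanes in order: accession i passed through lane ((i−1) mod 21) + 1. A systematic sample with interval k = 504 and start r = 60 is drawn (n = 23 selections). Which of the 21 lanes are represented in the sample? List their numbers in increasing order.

18

Consecutive selections differ by k = 504, so their lane numbers differ by 504 mod 21 = 0.
gcd(504, 21) = 21, so the sample visits 21/21 = 1 distinct residues mod 21.
Start 60 is lane 18; the lanes hit are 18.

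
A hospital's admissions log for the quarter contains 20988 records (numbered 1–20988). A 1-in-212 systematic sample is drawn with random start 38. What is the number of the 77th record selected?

16150

k = 212
77th selection = r + (77−1)·k = 38 + 76×212 = 38 + 16112 = 16150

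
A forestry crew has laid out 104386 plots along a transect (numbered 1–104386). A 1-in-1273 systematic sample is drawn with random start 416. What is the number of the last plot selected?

k = 1273
82nd selection = r + (82−1)·k = 416 + 81×1273 = 416 + 103113 = 103529

103529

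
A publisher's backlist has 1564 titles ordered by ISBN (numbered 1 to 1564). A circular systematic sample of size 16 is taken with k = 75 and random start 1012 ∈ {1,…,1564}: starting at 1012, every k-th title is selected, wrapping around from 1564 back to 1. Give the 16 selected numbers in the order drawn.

1012, 1087, 1162, 1237, 1312, 1387, 1462, 1537, 48, 123, 198, 273, 348, 423, 498, 573

Selection 1: 1012
Selection 2: 1012 + 75 = 1087
Selection 3: 1087 + 75 = 1162
Selection 4: 1162 + 75 = 1237
Selection 5: 1237 + 75 = 1312
Selection 6: 1312 + 75 = 1387
Selection 7: 1387 + 75 = 1462
Selection 8: 1462 + 75 = 1537
Selection 9: 1537 + 75 = 1612 → 1612 − 1564 = 48
Selection 10: 48 + 75 = 123
Selection 11: 123 + 75 = 198
Selection 12: 198 + 75 = 273
Selection 13: 273 + 75 = 348
Selection 14: 348 + 75 = 423
Selection 15: 423 + 75 = 498
Selection 16: 498 + 75 = 573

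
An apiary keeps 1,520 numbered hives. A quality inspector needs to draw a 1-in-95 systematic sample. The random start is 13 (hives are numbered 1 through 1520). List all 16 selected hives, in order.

13, 108, 203, 298, 393, 488, 583, 678, 773, 868, 963, 1058, 1153, 1248, 1343, 1438

hive 1: 13
hive 2: 13 + 95 = 108
hive 3: 108 + 95 = 203
hive 4: 203 + 95 = 298
hive 5: 298 + 95 = 393
hive 6: 393 + 95 = 488
hive 7: 488 + 95 = 583
hive 8: 583 + 95 = 678
hive 9: 678 + 95 = 773
hive 10: 773 + 95 = 868
hive 11: 868 + 95 = 963
hive 12: 963 + 95 = 1058
hive 13: 1058 + 95 = 1153
hive 14: 1153 + 95 = 1248
hive 15: 1248 + 95 = 1343
hive 16: 1343 + 95 = 1438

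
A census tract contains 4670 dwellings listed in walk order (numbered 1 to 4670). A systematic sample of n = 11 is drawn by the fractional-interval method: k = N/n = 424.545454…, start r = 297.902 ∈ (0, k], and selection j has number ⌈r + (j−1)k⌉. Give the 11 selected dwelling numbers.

298, 723, 1147, 1572, 1997, 2421, 2846, 3270, 3695, 4119, 4544

j=1: r + 0k = 297.902 → ⌈·⌉ = 298
j=2: r + 1k = 722.447454… → ⌈·⌉ = 723
j=3: r + 2k = 1146.992909… → ⌈·⌉ = 1147
j=4: r + 3k = 1571.538363… → ⌈·⌉ = 1572
j=5: r + 4k = 1996.083818… → ⌈·⌉ = 1997
j=6: r + 5k = 2420.629272… → ⌈·⌉ = 2421
j=7: r + 6k = 2845.174727… → ⌈·⌉ = 2846
j=8: r + 7k = 3269.720181… → ⌈·⌉ = 3270
j=9: r + 8k = 3694.265636… → ⌈·⌉ = 3695
j=10: r + 9k = 4118.811090… → ⌈·⌉ = 4119
j=11: r + 10k = 4543.356545… → ⌈·⌉ = 4544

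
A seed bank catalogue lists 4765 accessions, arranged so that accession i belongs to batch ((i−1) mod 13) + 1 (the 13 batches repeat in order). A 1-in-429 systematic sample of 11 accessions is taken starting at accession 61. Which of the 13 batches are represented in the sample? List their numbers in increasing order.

Consecutive selections differ by k = 429, so their batch numbers differ by 429 mod 13 = 0.
gcd(429, 13) = 13, so the sample visits 13/13 = 1 distinct residues mod 13.
Start 61 is batch 9; the batches hit are 9.

9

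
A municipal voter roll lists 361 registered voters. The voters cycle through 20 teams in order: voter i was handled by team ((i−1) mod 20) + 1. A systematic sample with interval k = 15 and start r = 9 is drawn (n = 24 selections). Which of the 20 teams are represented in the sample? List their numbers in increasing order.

4, 9, 14, 19

Consecutive selections differ by k = 15, so their team numbers differ by 15 mod 20 = 15.
gcd(15, 20) = 5, so the sample visits 20/5 = 4 distinct residues mod 20.
Start 9 is team 9; the teams hit are 4, 9, 14, 19.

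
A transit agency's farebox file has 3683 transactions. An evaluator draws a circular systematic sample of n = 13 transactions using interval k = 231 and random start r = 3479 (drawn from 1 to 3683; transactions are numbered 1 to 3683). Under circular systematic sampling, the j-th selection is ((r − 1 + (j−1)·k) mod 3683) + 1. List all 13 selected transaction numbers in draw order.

3479, 27, 258, 489, 720, 951, 1182, 1413, 1644, 1875, 2106, 2337, 2568

Selection 1: 3479
Selection 2: 3479 + 231 = 3710 → 3710 − 3683 = 27
Selection 3: 27 + 231 = 258
Selection 4: 258 + 231 = 489
Selection 5: 489 + 231 = 720
Selection 6: 720 + 231 = 951
Selection 7: 951 + 231 = 1182
Selection 8: 1182 + 231 = 1413
Selection 9: 1413 + 231 = 1644
Selection 10: 1644 + 231 = 1875
Selection 11: 1875 + 231 = 2106
Selection 12: 2106 + 231 = 2337
Selection 13: 2337 + 231 = 2568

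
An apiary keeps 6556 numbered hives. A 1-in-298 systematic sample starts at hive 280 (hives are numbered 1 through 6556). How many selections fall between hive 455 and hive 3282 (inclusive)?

k = 298
First selection ≥ 455: 280 + ⌈(455−280)/298⌉·298 = 280 + 1×298 = 578
Last selection ≤ 3282: 280 + ⌊(3282−280)/298⌋·298 = 280 + 10×298 = 3260
Count = 10 − 1 + 1 = 10

10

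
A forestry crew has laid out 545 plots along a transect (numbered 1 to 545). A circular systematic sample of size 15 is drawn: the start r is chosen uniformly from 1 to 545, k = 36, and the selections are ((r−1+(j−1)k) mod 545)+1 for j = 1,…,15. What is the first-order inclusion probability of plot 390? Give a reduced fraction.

For each position j, as r ranges over 1…545 the j-th selection hits every plot exactly once, so plot 390 is selected for exactly 15 of the 545 starts.
Inclusion probability = 15/545 = 3/109.

3/109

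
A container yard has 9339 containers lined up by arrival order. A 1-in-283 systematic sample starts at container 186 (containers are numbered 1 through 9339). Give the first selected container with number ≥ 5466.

k = 283
Steps past start: ⌈(5466 − 186)/283⌉ = ⌈5280/283⌉ = 19
Selected container: 186 + 19×283 = 5563

5563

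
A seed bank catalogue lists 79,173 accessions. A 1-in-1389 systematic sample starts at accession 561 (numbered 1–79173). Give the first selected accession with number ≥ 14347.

14451

k = 1389
Steps past start: ⌈(14347 − 561)/1389⌉ = ⌈13786/1389⌉ = 10
Selected accession: 561 + 10×1389 = 14451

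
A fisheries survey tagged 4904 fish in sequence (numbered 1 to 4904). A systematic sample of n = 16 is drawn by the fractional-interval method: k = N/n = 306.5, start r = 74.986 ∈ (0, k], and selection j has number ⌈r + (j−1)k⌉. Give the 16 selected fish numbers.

75, 382, 688, 995, 1301, 1608, 1914, 2221, 2527, 2834, 3140, 3447, 3753, 4060, 4366, 4673

j=1: r + 0k = 74.986 → ⌈·⌉ = 75
j=2: r + 1k = 381.486 → ⌈·⌉ = 382
j=3: r + 2k = 687.986 → ⌈·⌉ = 688
j=4: r + 3k = 994.486 → ⌈·⌉ = 995
j=5: r + 4k = 1300.986 → ⌈·⌉ = 1301
j=6: r + 5k = 1607.486 → ⌈·⌉ = 1608
j=7: r + 6k = 1913.986 → ⌈·⌉ = 1914
j=8: r + 7k = 2220.486 → ⌈·⌉ = 2221
j=9: r + 8k = 2526.986 → ⌈·⌉ = 2527
j=10: r + 9k = 2833.486 → ⌈·⌉ = 2834
j=11: r + 10k = 3139.986 → ⌈·⌉ = 3140
j=12: r + 11k = 3446.486 → ⌈·⌉ = 3447
j=13: r + 12k = 3752.986 → ⌈·⌉ = 3753
j=14: r + 13k = 4059.486 → ⌈·⌉ = 4060
j=15: r + 14k = 4365.986 → ⌈·⌉ = 4366
j=16: r + 15k = 4672.486 → ⌈·⌉ = 4673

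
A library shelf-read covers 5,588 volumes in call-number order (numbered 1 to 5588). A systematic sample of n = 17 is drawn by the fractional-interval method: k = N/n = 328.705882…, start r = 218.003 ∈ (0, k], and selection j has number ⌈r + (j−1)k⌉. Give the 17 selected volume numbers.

219, 547, 876, 1205, 1533, 1862, 2191, 2519, 2848, 3177, 3506, 3834, 4163, 4492, 4820, 5149, 5478

j=1: r + 0k = 218.003 → ⌈·⌉ = 219
j=2: r + 1k = 546.708882… → ⌈·⌉ = 547
j=3: r + 2k = 875.414764… → ⌈·⌉ = 876
j=4: r + 3k = 1204.120647… → ⌈·⌉ = 1205
j=5: r + 4k = 1532.826529… → ⌈·⌉ = 1533
j=6: r + 5k = 1861.532411… → ⌈·⌉ = 1862
j=7: r + 6k = 2190.238294… → ⌈·⌉ = 2191
j=8: r + 7k = 2518.944176… → ⌈·⌉ = 2519
j=9: r + 8k = 2847.650058… → ⌈·⌉ = 2848
j=10: r + 9k = 3176.355941… → ⌈·⌉ = 3177
j=11: r + 10k = 3505.061823… → ⌈·⌉ = 3506
j=12: r + 11k = 3833.767705… → ⌈·⌉ = 3834
j=13: r + 12k = 4162.473588… → ⌈·⌉ = 4163
j=14: r + 13k = 4491.179470… → ⌈·⌉ = 4492
j=15: r + 14k = 4819.885352… → ⌈·⌉ = 4820
j=16: r + 15k = 5148.591235… → ⌈·⌉ = 5149
j=17: r + 16k = 5477.297117… → ⌈·⌉ = 5478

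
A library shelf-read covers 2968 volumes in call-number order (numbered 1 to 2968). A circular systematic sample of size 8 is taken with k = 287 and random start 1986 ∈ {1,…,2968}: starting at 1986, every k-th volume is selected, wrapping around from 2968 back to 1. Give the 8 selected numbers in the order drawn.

1986, 2273, 2560, 2847, 166, 453, 740, 1027

Selection 1: 1986
Selection 2: 1986 + 287 = 2273
Selection 3: 2273 + 287 = 2560
Selection 4: 2560 + 287 = 2847
Selection 5: 2847 + 287 = 3134 → 3134 − 2968 = 166
Selection 6: 166 + 287 = 453
Selection 7: 453 + 287 = 740
Selection 8: 740 + 287 = 1027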